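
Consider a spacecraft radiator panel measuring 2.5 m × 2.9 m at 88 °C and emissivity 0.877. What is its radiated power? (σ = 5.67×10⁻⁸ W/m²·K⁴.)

A = 2.5 × 2.9 = 7.25 m².
88 °C = 361 K.
Stefan–Boltzmann: P = εσAT⁴ = 0.877 × 5.67×10⁻⁸ × 7.25 × (361)⁴ = 0.877 × 5.67×10⁻⁸ × 7.25 × 1.70×10^10.
P = 6120 W.

P ≈ 6120 W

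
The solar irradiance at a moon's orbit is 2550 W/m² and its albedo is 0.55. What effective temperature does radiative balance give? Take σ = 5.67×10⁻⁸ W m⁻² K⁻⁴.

Power absorbed = (1−a)S·πR²; power emitted = 4πR²σT⁴. Equating and cancelling πR²:
T = ((1−a)S / 4σ)^(1/4) = (1150 / (4 × 5.67×10⁻⁸))^(1/4) = (5.06×10^9)^(1/4).
T = 267 K.

T ≈ 267 K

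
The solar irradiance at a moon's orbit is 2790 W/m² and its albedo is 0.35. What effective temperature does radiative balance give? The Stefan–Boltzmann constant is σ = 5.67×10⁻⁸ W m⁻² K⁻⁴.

Power absorbed = (1−a)S·πR²; power emitted = 4πR²σT⁴. Equating and cancelling πR²:
T = ((1−a)S / 4σ)^(1/4) = (1810 / (4 × 5.67×10⁻⁸))^(1/4) = (8.00×10^9)^(1/4).
T = 299 K.

T ≈ 299 K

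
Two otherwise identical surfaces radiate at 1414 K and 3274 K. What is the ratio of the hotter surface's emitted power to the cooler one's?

ratio ≈ 28.7

P ∝ T⁴, so the ratio is (3274/1414)⁴ = (2.315)⁴ = 28.7.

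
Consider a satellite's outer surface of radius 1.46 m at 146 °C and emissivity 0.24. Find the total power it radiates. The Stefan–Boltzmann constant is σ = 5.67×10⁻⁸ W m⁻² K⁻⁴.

P ≈ 11200 W

A = 4πr² = 4π × (1.46)² = 26.8 m².
146 °C = 419 K.
P = εσAT⁴ = 0.24 × 5.67×10⁻⁸ × 26.8 × (419)⁴ = 0.24 × 5.67×10⁻⁸ × 26.8 × 3.08×10^10.
P = 11200 W.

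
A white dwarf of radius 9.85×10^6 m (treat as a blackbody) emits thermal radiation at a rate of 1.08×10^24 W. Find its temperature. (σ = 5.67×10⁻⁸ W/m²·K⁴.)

T ≈ 11200 K

A = 4πr² = 4π × (9.85×10^6)² = 1.22×10^15 m².
From P = σAT⁴, T = (P / σA)^(1/4) = (1.08×10^24 / (5.67×10⁻⁸ × 1.22×10^15))^(1/4).
T = (1.56×10^16)^(1/4) = 11200 K.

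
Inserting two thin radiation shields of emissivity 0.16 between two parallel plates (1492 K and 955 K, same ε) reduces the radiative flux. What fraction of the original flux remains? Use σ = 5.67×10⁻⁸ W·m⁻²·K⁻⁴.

ratio ≈ 0.333

With N identical shields there are N+1 = 3 gaps in series, each with the same radiative resistance, so the flux falls to 1/(N+1) of its unshielded value.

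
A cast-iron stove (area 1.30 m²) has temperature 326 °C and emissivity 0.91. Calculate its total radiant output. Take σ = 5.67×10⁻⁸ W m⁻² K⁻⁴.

326 °C = 599 K.
P = εσAT⁴ = 0.91 × 5.67×10⁻⁸ × 1.30 × (599)⁴ = 0.91 × 5.67×10⁻⁸ × 1.30 × 1.29×10^11.
P = 8640 W.

P ≈ 8640 W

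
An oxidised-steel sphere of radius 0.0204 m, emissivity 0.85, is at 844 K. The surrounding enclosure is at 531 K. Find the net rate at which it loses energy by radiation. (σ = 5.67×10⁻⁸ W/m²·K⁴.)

Q ≈ 108 W

A = 4πr² = 4π × (0.0204)² = 5.23×10^-3 m².
Q = εσA(T⁴ − T_s⁴). T⁴ − T_s⁴ = (844)⁴ − (531)⁴ = 5.07×10^11 − 7.95×10^10 = 4.28×10^11 K⁴.
Q = 0.85 × 5.67×10⁻⁸ × 5.23×10^-3 × 4.28×10^11 = 108 W.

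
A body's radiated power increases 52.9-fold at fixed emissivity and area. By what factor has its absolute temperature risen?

factor ≈ 2.70

P ∝ T⁴ ⇒ T ∝ P^(1/4), so T scales by (52.9)^(1/4) = 2.70.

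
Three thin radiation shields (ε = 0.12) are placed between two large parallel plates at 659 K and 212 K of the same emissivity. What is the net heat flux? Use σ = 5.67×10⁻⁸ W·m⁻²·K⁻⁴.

q ≈ 169 W/m²

Each of the 4 gaps contributes resistance (2/ε − 1) = 2/0.12 − 1 = 15.67; total = 62.67.
q = σ(T₁⁴ − T₂⁴) / 62.67 = 5.67×10⁻⁸ × 1.87×10^11 / 62.67 = 169 W/m².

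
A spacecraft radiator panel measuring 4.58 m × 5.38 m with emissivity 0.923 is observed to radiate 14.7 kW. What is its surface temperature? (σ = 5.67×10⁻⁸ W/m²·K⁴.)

T ≈ 327 K

A = 4.58 × 5.38 = 24.6 m².
From P = εσAT⁴, T = (P / εσA)^(1/4) = (14700 / (0.923 × 5.67×10⁻⁸ × 24.6))^(1/4).
T = (1.14×10^10)^(1/4) = 327 K.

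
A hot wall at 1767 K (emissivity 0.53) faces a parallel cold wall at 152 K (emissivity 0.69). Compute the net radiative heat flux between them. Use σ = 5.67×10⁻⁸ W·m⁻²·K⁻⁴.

For two large parallel gray plates, q = σ(T₁⁴ − T₂⁴) / (1/ε₁ + 1/ε₂ − 1).
1/ε₁ + 1/ε₂ − 1 = 1/0.53 + 1/0.69 − 1 = 2.336.
T₁⁴ − T₂⁴ = 9.75×10^12 − 5.34×10^8 = 9.75×10^12 K⁴.
q = 5.67×10⁻⁸ × 9.75×10^12 / 2.336 = 2.37×10^5 W/m².

q ≈ 2.37×10^5 W/m²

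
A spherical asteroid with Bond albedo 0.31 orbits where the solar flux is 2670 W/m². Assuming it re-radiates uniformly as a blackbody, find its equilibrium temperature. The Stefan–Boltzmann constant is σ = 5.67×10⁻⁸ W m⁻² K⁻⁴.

Power absorbed = (1−a)S·πR²; power emitted = 4πR²σT⁴. Equating and cancelling πR²:
T = ((1−a)S / 4σ)^(1/4) = (1840 / (4 × 5.67×10⁻⁸))^(1/4) = (8.12×10^9)^(1/4).
T = 300 K.

T ≈ 300 K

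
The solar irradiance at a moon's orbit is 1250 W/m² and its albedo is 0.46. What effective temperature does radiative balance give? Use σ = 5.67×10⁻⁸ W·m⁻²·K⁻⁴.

T ≈ 234 K

Power absorbed = (1−a)S·πR²; power emitted = 4πR²σT⁴. Equating and cancelling πR²:
T = ((1−a)S / 4σ)^(1/4) = (675 / (4 × 5.67×10⁻⁸))^(1/4) = (2.98×10^9)^(1/4).
T = 234 K.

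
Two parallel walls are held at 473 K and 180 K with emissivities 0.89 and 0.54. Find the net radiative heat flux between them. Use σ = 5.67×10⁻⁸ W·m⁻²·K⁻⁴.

q ≈ 1410 W/m²

For two large parallel gray plates, q = σ(T₁⁴ − T₂⁴) / (1/ε₁ + 1/ε₂ − 1).
1/ε₁ + 1/ε₂ − 1 = 1/0.89 + 1/0.54 − 1 = 1.975.
T₁⁴ − T₂⁴ = 5.01×10^10 − 1.05×10^9 = 4.90×10^10 K⁴.
q = 5.67×10⁻⁸ × 4.90×10^10 / 1.975 = 1410 W/m².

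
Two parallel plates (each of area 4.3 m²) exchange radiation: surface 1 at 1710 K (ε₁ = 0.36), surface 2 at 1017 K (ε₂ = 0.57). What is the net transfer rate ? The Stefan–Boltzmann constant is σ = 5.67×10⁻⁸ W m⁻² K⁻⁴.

For two large parallel gray plates, q = σ(T₁⁴ − T₂⁴) / (1/ε₁ + 1/ε₂ − 1).
1/ε₁ + 1/ε₂ − 1 = 1/0.36 + 1/0.57 − 1 = 3.532.
T₁⁴ − T₂⁴ = 8.55×10^12 − 1.07×10^12 = 7.48×10^12 K⁴.
q = 5.67×10⁻⁸ × 7.48×10^12 / 3.532 = 1.20×10^5 W/m².
Q = q·A = 1.20×10^5 × 4.3 = 5.16×10^5 W.

Q ≈ 5.16×10^5 W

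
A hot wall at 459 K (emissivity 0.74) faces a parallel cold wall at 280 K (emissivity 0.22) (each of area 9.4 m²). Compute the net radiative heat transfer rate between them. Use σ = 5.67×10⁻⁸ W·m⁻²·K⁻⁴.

For two large parallel gray plates, q = σ(T₁⁴ − T₂⁴) / (1/ε₁ + 1/ε₂ − 1).
1/ε₁ + 1/ε₂ − 1 = 1/0.74 + 1/0.22 − 1 = 4.897.
T₁⁴ − T₂⁴ = 4.44×10^10 − 6.15×10^9 = 3.82×10^10 K⁴.
q = 5.67×10⁻⁸ × 3.82×10^10 / 4.897 = 443 W/m².
Q = q·A = 443 × 9.4 = 4160 W.

Q ≈ 4160 W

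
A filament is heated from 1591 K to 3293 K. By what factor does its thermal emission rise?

P ∝ T⁴, so the ratio is (3293/1591)⁴ = (2.070)⁴ = 18.4.

ratio ≈ 18.4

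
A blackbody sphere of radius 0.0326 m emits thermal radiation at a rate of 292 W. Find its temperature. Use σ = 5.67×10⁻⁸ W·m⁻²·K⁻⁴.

T ≈ 788 K

A = 4πr² = 4π × (0.0326)² = 0.0134 m².
From P = σAT⁴, T = (P / σA)^(1/4) = (292 / (5.67×10⁻⁸ × 0.0134))^(1/4).
T = (3.86×10^11)^(1/4) = 788 K.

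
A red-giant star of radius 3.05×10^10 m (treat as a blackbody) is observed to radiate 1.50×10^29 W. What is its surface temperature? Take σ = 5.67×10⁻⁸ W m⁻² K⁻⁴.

A = 4πr² = 4π × (3.05×10^10)² = 1.17×10^22 m².
From P = σAT⁴, T = (P / σA)^(1/4) = (1.50×10^29 / (5.67×10⁻⁸ × 1.17×10^22))^(1/4).
T = (2.26×10^14)^(1/4) = 3880 K.

T ≈ 3880 K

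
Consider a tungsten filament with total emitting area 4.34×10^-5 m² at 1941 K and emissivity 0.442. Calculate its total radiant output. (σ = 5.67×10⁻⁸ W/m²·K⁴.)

Stefan–Boltzmann: P = εσAT⁴ = 0.442 × 5.67×10⁻⁸ × 4.34×10^-5 × (1941)⁴ = 0.442 × 5.67×10⁻⁸ × 4.34×10^-5 × 1.42×10^13.
P = 15.4 W.

P ≈ 15.4 W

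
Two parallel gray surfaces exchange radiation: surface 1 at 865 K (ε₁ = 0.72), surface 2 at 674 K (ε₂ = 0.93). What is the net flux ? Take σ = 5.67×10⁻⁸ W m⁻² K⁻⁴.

For two large parallel gray plates, q = σ(T₁⁴ − T₂⁴) / (1/ε₁ + 1/ε₂ − 1).
1/ε₁ + 1/ε₂ − 1 = 1/0.72 + 1/0.93 − 1 = 1.464.
T₁⁴ − T₂⁴ = 5.60×10^11 − 2.06×10^11 = 3.53×10^11 K⁴.
q = 5.67×10⁻⁸ × 3.53×10^11 / 1.464 = 13700 W/m².

q ≈ 13700 W/m²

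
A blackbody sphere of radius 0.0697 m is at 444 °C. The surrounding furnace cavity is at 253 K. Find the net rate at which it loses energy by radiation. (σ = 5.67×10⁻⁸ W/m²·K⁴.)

Q ≈ 901 W

A = 4πr² = 4π × (0.0697)² = 0.0610 m².
Convert: 444 °C = 717 K.
Q = σA(T⁴ − T_s⁴). T⁴ − T_s⁴ = (717)⁴ − (253)⁴ = 2.64×10^11 − 4.10×10^9 = 2.60×10^11 K⁴.
Q = 5.67×10⁻⁸ × 0.0610 × 2.60×10^11 = 901 W.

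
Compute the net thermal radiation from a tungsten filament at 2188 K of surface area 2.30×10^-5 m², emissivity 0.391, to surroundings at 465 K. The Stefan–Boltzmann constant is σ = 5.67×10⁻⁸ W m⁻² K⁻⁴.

Q ≈ 11.7 W

Q = εσA(T⁴ − T_s⁴). T⁴ − T_s⁴ = (2188)⁴ − (465)⁴ = 2.29×10^13 − 4.68×10^10 = 2.29×10^13 K⁴.
Q = 0.391 × 5.67×10⁻⁸ × 2.30×10^-5 × 2.29×10^13 = 11.7 W.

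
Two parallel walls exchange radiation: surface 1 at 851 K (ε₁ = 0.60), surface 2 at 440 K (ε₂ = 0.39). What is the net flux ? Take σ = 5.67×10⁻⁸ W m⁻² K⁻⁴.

For two large parallel gray plates, q = σ(T₁⁴ − T₂⁴) / (1/ε₁ + 1/ε₂ − 1).
1/ε₁ + 1/ε₂ − 1 = 1/0.60 + 1/0.39 − 1 = 3.231.
T₁⁴ − T₂⁴ = 5.24×10^11 − 3.75×10^10 = 4.87×10^11 K⁴.
q = 5.67×10⁻⁸ × 4.87×10^11 / 3.231 = 8550 W/m².

q ≈ 8550 W/m²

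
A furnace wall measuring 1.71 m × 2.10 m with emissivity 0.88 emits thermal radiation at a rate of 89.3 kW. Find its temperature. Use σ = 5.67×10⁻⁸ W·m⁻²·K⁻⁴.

A = 1.71 × 2.10 = 3.59 m².
From P = εσAT⁴, T = (P / εσA)^(1/4) = (89300 / (0.88 × 5.67×10⁻⁸ × 3.59))^(1/4).
T = (4.98×10^11)^(1/4) = 840 K.

T ≈ 840 K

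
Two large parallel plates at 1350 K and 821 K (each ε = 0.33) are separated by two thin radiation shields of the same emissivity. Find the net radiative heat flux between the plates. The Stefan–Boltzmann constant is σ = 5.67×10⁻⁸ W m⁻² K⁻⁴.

Each of the 3 gaps contributes resistance (2/ε − 1) = 2/0.33 − 1 = 5.061; total = 15.18.
q = σ(T₁⁴ − T₂⁴) / 15.18 = 5.67×10⁻⁸ × 2.87×10^12 / 15.18 = 10700 W/m².

q ≈ 10700 W/m²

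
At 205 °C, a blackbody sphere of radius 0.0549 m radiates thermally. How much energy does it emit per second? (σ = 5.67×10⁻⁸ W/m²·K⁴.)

P ≈ 112 W

A = 4πr² = 4π × (0.0549)² = 0.0379 m².
205 °C = 478 K.
P = σAT⁴ = 5.67×10⁻⁸ × 0.0379 × (478)⁴ = 5.67×10⁻⁸ × 0.0379 × 5.22×10^10.
P = 112 W.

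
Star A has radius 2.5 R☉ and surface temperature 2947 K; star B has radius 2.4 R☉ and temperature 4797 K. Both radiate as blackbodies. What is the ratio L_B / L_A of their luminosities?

L = 4πR²σT⁴ ∝ R²T⁴, so L_B/L_A = (2.4/2.5)² × (4797/2947)⁴ = 0.922 × 7.02 = 6.47.

L_B/L_A ≈ 6.47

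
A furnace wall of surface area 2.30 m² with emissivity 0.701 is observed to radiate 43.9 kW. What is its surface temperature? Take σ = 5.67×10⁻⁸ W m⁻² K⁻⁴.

T ≈ 832 K

From P = εσAT⁴, T = (P / εσA)^(1/4) = (43900 / (0.701 × 5.67×10⁻⁸ × 2.30))^(1/4).
T = (4.80×10^11)^(1/4) = 832 K.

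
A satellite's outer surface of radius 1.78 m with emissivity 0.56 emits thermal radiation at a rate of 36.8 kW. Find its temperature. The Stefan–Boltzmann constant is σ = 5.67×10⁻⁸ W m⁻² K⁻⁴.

A = 4πr² = 4π × (1.78)² = 39.8 m².
From P = εσAT⁴, T = (P / εσA)^(1/4) = (36800 / (0.56 × 5.67×10⁻⁸ × 39.8))^(1/4).
T = (2.91×10^10)^(1/4) = 413 K.

T ≈ 413 K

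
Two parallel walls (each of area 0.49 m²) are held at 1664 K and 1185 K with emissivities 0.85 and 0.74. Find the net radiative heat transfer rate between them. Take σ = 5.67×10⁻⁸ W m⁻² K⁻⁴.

Q ≈ 1.04×10^5 W

For two large parallel gray plates, q = σ(T₁⁴ − T₂⁴) / (1/ε₁ + 1/ε₂ − 1).
1/ε₁ + 1/ε₂ − 1 = 1/0.85 + 1/0.74 − 1 = 1.528.
T₁⁴ − T₂⁴ = 7.67×10^12 − 1.97×10^12 = 5.69×10^12 K⁴.
q = 5.67×10⁻⁸ × 5.69×10^12 / 1.528 = 2.11×10^5 W/m².
Q = q·A = 2.11×10^5 × 0.49 = 1.04×10^5 W.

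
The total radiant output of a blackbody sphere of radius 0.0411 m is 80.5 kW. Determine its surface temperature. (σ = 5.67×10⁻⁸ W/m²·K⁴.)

T ≈ 2860 K

A = 4πr² = 4π × (0.0411)² = 0.0212 m².
From P = σAT⁴, T = (P / σA)^(1/4) = (80500 / (5.67×10⁻⁸ × 0.0212))^(1/4).
T = (6.69×10^13)^(1/4) = 2860 K.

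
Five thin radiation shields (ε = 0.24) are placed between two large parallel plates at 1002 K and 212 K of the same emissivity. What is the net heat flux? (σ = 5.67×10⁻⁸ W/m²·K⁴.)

Each of the 6 gaps contributes resistance (2/ε − 1) = 2/0.24 − 1 = 7.333; total = 44.00.
q = σ(T₁⁴ − T₂⁴) / 44.00 = 5.67×10⁻⁸ × 1.01×10^12 / 44.00 = 1300 W/m².

q ≈ 1300 W/m²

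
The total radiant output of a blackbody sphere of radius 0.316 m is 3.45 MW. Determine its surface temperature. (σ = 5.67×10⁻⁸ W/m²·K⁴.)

T ≈ 2640 K

A = 4πr² = 4π × (0.316)² = 1.25 m².
From P = σAT⁴, T = (P / σA)^(1/4) = (3.45×10^6 / (5.67×10⁻⁸ × 1.25))^(1/4).
T = (4.85×10^13)^(1/4) = 2640 K.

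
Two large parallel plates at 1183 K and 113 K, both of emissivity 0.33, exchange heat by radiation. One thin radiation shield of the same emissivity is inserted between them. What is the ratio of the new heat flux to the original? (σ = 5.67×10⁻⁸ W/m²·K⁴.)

ratio ≈ 0.500

With N identical shields there are N+1 = 2 gaps in series, each with the same radiative resistance, so the flux falls to 1/(N+1) of its unshielded value.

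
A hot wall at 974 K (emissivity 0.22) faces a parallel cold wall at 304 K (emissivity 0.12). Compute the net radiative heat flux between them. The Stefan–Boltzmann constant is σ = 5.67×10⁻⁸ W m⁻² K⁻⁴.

q ≈ 4260 W/m²

For two large parallel gray plates, q = σ(T₁⁴ − T₂⁴) / (1/ε₁ + 1/ε₂ − 1).
1/ε₁ + 1/ε₂ − 1 = 1/0.22 + 1/0.12 − 1 = 11.88.
T₁⁴ − T₂⁴ = 9.00×10^11 − 8.54×10^9 = 8.91×10^11 K⁴.
q = 5.67×10⁻⁸ × 8.91×10^11 / 11.88 = 4260 W/m².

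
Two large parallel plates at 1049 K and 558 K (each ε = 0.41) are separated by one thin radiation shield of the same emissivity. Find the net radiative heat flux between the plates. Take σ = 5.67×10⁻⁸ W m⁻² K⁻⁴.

q ≈ 8140 W/m²

Each of the 2 gaps contributes resistance (2/ε − 1) = 2/0.41 − 1 = 3.878; total = 7.756.
q = σ(T₁⁴ − T₂⁴) / 7.756 = 5.67×10⁻⁸ × 1.11×10^12 / 7.756 = 8140 W/m².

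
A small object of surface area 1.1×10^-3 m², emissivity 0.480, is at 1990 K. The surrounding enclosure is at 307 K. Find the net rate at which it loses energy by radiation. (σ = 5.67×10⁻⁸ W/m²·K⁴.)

Q = εσA(T⁴ − T_s⁴). T⁴ − T_s⁴ = (1990)⁴ − (307)⁴ = 1.57×10^13 − 8.88×10^9 = 1.57×10^13 K⁴.
Q = 0.480 × 5.67×10⁻⁸ × 1.10×10^-3 × 1.57×10^13 = 469 W.

Q ≈ 469 W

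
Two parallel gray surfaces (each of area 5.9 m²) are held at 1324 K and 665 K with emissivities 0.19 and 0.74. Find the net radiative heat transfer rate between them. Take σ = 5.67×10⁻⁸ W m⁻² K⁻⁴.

For two large parallel gray plates, q = σ(T₁⁴ − T₂⁴) / (1/ε₁ + 1/ε₂ − 1).
1/ε₁ + 1/ε₂ − 1 = 1/0.19 + 1/0.74 − 1 = 5.615.
T₁⁴ − T₂⁴ = 3.07×10^12 − 1.96×10^11 = 2.88×10^12 K⁴.
q = 5.67×10⁻⁸ × 2.88×10^12 / 5.615 = 29100 W/m².
Q = q·A = 29100 × 5.9 = 1.71×10^5 W.

Q ≈ 1.71×10^5 W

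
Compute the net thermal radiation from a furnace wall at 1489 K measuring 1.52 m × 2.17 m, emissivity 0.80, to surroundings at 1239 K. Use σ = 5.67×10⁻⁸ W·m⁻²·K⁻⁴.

A = 1.52 × 2.17 = 3.30 m².
Q = εσA(T⁴ − T_s⁴). T⁴ − T_s⁴ = (1489)⁴ − (1239)⁴ = 4.92×10^12 − 2.36×10^12 = 2.56×10^12 K⁴.
Q = 0.80 × 5.67×10⁻⁸ × 3.30 × 2.56×10^12 = 3.83×10^5 W.

Q ≈ 3.83×10^5 W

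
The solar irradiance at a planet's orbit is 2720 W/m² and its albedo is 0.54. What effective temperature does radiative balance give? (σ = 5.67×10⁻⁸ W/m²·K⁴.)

Power absorbed = (1−a)S·πR²; power emitted = 4πR²σT⁴. Equating and cancelling πR²:
T = ((1−a)S / 4σ)^(1/4) = (1250 / (4 × 5.67×10⁻⁸))^(1/4) = (5.52×10^9)^(1/4).
T = 273 K.

T ≈ 273 K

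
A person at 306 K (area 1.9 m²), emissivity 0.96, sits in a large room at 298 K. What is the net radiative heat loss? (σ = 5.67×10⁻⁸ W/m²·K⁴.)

Q ≈ 91.2 W

Q = εσA(T⁴ − T_s⁴). T⁴ − T_s⁴ = (306)⁴ − (298)⁴ = 8.77×10^9 − 7.89×10^9 = 8.82×10^8 K⁴.
Q = 0.96 × 5.67×10⁻⁸ × 1.90 × 8.82×10^8 = 91.2 W.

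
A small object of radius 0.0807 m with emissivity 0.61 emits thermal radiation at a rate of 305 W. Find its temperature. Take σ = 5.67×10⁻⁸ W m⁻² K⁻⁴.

A = 4πr² = 4π × (0.0807)² = 0.0818 m².
From P = εσAT⁴, T = (P / εσA)^(1/4) = (305 / (0.61 × 5.67×10⁻⁸ × 0.0818))^(1/4).
T = (1.08×10^11)^(1/4) = 573 K.

T ≈ 573 K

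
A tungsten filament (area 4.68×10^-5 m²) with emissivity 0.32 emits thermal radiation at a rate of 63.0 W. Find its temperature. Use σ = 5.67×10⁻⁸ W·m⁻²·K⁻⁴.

From P = εσAT⁴, T = (P / εσA)^(1/4) = (63.0 / (0.32 × 5.67×10⁻⁸ × 4.68×10^-5))^(1/4).
T = (7.42×10^13)^(1/4) = 2930 K.

T ≈ 2930 K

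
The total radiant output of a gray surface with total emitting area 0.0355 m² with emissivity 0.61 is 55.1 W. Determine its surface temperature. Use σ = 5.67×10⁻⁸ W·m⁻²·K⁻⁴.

From P = εσAT⁴, T = (P / εσA)^(1/4) = (55.1 / (0.61 × 5.67×10⁻⁸ × 0.0355))^(1/4).
T = (4.49×10^10)^(1/4) = 460 K.

T ≈ 460 K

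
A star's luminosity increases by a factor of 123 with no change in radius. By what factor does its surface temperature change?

factor ≈ 3.33

P ∝ T⁴ ⇒ T ∝ P^(1/4), so T scales by (123)^(1/4) = 3.33.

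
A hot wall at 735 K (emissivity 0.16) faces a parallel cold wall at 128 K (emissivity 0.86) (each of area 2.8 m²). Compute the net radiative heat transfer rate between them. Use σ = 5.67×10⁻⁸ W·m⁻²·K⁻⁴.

Q ≈ 7220 W

For two large parallel gray plates, q = σ(T₁⁴ − T₂⁴) / (1/ε₁ + 1/ε₂ − 1).
1/ε₁ + 1/ε₂ − 1 = 1/0.16 + 1/0.86 − 1 = 6.413.
T₁⁴ − T₂⁴ = 2.92×10^11 − 2.68×10^8 = 2.92×10^11 K⁴.
q = 5.67×10⁻⁸ × 2.92×10^11 / 6.413 = 2580 W/m².
Q = q·A = 2580 × 2.8 = 7220 W.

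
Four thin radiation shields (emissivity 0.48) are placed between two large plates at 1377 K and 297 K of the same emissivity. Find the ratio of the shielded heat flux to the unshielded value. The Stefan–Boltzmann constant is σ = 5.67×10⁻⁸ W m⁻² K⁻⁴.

ratio ≈ 0.200

With N identical shields there are N+1 = 5 gaps in series, each with the same radiative resistance, so the flux falls to 1/(N+1) of its unshielded value.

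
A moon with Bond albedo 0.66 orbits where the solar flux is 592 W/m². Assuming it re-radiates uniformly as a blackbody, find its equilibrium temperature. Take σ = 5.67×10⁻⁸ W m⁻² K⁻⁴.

T ≈ 173 K

Power absorbed = (1−a)S·πR²; power emitted = 4πR²σT⁴. Equating and cancelling πR²:
T = ((1−a)S / 4σ)^(1/4) = (201 / (4 × 5.67×10⁻⁸))^(1/4) = (8.87×10^8)^(1/4).
T = 173 K.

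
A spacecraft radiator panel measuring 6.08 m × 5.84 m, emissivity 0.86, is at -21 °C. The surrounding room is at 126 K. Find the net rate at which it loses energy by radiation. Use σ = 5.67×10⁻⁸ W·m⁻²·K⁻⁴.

A = 6.08 × 5.84 = 35.5 m².
Convert: -21 °C = 252 K.
Q = εσA(T⁴ − T_s⁴). T⁴ − T_s⁴ = (252)⁴ − (126)⁴ = 4.03×10^9 − 2.52×10^8 = 3.78×10^9 K⁴.
Q = 0.86 × 5.67×10⁻⁸ × 35.5 × 3.78×10^9 = 6550 W.

Q ≈ 6550 W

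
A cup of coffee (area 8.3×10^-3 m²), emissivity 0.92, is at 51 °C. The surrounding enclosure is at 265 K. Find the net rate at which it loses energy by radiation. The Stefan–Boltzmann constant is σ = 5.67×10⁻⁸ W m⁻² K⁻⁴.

Convert: 51 °C = 324 K.
Q = εσA(T⁴ − T_s⁴). T⁴ − T_s⁴ = (324)⁴ − (265)⁴ = 1.10×10^10 − 4.93×10^9 = 6.09×10^9 K⁴.
Q = 0.92 × 5.67×10⁻⁸ × 8.30×10^-3 × 6.09×10^9 = 2.64 W.

Q ≈ 2.64 W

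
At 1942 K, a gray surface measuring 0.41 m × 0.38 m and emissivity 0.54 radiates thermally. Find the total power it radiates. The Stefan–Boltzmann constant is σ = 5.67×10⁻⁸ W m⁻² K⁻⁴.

P ≈ 67800 W

A = 0.41 × 0.38 = 0.156 m².
Stefan–Boltzmann: P = εσAT⁴ = 0.54 × 5.67×10⁻⁸ × 0.156 × (1942)⁴ = 0.54 × 5.67×10⁻⁸ × 0.156 × 1.42×10^13.
P = 67800 W.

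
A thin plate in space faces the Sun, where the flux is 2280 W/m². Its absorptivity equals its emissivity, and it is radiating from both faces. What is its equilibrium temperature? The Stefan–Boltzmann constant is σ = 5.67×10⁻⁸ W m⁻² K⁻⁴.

T ≈ 377 K

Absorbed flux αS = emitted flux 2εσT⁴ per unit area; with α = ε this gives T = (S/2σ)^(1/4).
T = (2280 / (2 × 5.67×10⁻⁸))^(1/4) = (2.01×10^10)^(1/4).
T = 377 K.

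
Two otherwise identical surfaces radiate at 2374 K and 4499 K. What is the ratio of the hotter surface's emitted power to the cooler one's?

P ∝ T⁴, so the ratio is (4499/2374)⁴ = (1.895)⁴ = 12.9.

ratio ≈ 12.9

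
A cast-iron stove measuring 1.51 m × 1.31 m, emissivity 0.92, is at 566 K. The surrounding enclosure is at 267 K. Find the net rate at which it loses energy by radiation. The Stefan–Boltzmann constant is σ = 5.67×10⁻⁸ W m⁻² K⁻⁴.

A = 1.51 × 1.31 = 1.98 m².
Q = εσA(T⁴ − T_s⁴). T⁴ − T_s⁴ = (566)⁴ − (267)⁴ = 1.03×10^11 − 5.08×10^9 = 9.75×10^10 K⁴.
Q = 0.92 × 5.67×10⁻⁸ × 1.98 × 9.75×10^10 = 10100 W.

Q ≈ 10100 W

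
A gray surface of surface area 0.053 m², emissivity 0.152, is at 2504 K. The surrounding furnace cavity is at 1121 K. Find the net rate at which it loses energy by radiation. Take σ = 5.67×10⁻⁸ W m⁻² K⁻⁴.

Q ≈ 17200 W

Q = εσA(T⁴ − T_s⁴). T⁴ − T_s⁴ = (2504)⁴ − (1121)⁴ = 3.93×10^13 − 1.58×10^12 = 3.77×10^13 K⁴.
Q = 0.152 × 5.67×10⁻⁸ × 0.0530 × 3.77×10^13 = 17200 W.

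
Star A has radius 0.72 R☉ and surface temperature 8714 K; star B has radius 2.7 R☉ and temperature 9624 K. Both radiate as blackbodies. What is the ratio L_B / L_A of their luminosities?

L = 4πR²σT⁴ ∝ R²T⁴, so L_B/L_A = (2.7/0.72)² × (9624/8714)⁴ = 14.1 × 1.49 = 20.9.

L_B/L_A ≈ 20.9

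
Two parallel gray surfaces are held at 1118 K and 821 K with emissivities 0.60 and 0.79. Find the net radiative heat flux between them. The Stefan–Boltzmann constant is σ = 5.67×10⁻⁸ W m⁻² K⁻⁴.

q ≈ 32500 W/m²

For two large parallel gray plates, q = σ(T₁⁴ − T₂⁴) / (1/ε₁ + 1/ε₂ − 1).
1/ε₁ + 1/ε₂ − 1 = 1/0.60 + 1/0.79 − 1 = 1.932.
T₁⁴ − T₂⁴ = 1.56×10^12 − 4.54×10^11 = 1.11×10^12 K⁴.
q = 5.67×10⁻⁸ × 1.11×10^12 / 1.932 = 32500 W/m².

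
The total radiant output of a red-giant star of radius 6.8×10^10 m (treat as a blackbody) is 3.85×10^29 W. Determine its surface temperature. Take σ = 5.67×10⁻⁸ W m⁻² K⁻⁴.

A = 4πr² = 4π × (6.8×10^10)² = 5.81×10^22 m².
From P = σAT⁴, T = (P / σA)^(1/4) = (3.85×10^29 / (5.67×10⁻⁸ × 5.81×10^22))^(1/4).
T = (1.17×10^14)^(1/4) = 3290 K.

T ≈ 3290 K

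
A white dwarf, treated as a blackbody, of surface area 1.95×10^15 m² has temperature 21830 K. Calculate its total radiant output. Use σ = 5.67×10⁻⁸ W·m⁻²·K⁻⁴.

P = σAT⁴ = 5.67×10⁻⁸ × 1.95×10^15 × (21830)⁴ = 5.67×10⁻⁸ × 1.95×10^15 × 2.27×10^17.
P = 2.51×10^25 W.

P ≈ 2.51×10^25 W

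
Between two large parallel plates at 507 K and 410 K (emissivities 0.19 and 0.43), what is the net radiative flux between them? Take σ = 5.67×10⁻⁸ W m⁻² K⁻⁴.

For two large parallel gray plates, q = σ(T₁⁴ − T₂⁴) / (1/ε₁ + 1/ε₂ − 1).
1/ε₁ + 1/ε₂ − 1 = 1/0.19 + 1/0.43 − 1 = 6.589.
T₁⁴ − T₂⁴ = 6.61×10^10 − 2.83×10^10 = 3.78×10^10 K⁴.
q = 5.67×10⁻⁸ × 3.78×10^10 / 6.589 = 325 W/m².

q ≈ 325 W/m²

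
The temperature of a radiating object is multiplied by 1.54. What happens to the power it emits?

P ∝ T⁴, so the power scales as (1.54)⁴ = 5.62.

factor ≈ 5.62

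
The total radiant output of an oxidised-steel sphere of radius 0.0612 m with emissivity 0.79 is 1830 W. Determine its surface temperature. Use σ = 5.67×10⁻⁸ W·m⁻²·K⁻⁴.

A = 4πr² = 4π × (0.0612)² = 0.0471 m².
From P = εσAT⁴, T = (P / εσA)^(1/4) = (1830 / (0.79 × 5.67×10⁻⁸ × 0.0471))^(1/4).
T = (8.68×10^11)^(1/4) = 965 K.

T ≈ 965 K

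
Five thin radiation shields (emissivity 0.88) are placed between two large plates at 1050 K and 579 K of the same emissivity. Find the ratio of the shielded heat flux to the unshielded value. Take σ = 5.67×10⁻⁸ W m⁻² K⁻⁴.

With N identical shields there are N+1 = 6 gaps in series, each with the same radiative resistance, so the flux falls to 1/(N+1) of its unshielded value.

ratio ≈ 0.167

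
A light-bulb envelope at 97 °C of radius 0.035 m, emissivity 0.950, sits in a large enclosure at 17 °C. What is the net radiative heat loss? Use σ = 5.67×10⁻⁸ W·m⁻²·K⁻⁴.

A = 4πr² = 4π × (0.035)² = 0.0154 m².
Convert: 97 °C = 370 K; 17 °C = 290 K.
Q = εσA(T⁴ − T_s⁴). T⁴ − T_s⁴ = (370)⁴ − (290)⁴ = 1.87×10^10 − 7.07×10^9 = 1.17×10^10 K⁴.
Q = 0.950 × 5.67×10⁻⁸ × 0.0154 × 1.17×10^10 = 9.68 W.

Q ≈ 9.68 W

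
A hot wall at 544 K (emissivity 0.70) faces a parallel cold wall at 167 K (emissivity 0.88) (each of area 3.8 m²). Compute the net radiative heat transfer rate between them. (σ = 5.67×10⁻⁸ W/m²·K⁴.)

Q ≈ 12000 W

For two large parallel gray plates, q = σ(T₁⁴ − T₂⁴) / (1/ε₁ + 1/ε₂ − 1).
1/ε₁ + 1/ε₂ − 1 = 1/0.70 + 1/0.88 − 1 = 1.565.
T₁⁴ − T₂⁴ = 8.76×10^10 − 7.78×10^8 = 8.68×10^10 K⁴.
q = 5.67×10⁻⁸ × 8.68×10^10 / 1.565 = 3140 W/m².
Q = q·A = 3140 × 3.8 = 12000 W.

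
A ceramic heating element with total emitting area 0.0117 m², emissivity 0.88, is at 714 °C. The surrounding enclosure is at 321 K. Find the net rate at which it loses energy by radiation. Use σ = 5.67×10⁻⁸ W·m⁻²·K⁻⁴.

Q ≈ 548 W

Convert: 714 °C = 987 K.
Q = εσA(T⁴ − T_s⁴). T⁴ − T_s⁴ = (987)⁴ − (321)⁴ = 9.49×10^11 − 1.06×10^10 = 9.38×10^11 K⁴.
Q = 0.88 × 5.67×10⁻⁸ × 0.0117 × 9.38×10^11 = 548 W.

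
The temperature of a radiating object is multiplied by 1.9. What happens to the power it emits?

factor ≈ 13.0

P ∝ T⁴, so the power scales as (1.9)⁴ = 13.0.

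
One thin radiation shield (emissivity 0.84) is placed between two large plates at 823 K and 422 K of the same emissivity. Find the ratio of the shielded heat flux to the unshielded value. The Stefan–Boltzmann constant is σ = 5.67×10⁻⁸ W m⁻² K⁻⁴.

With N identical shields there are N+1 = 2 gaps in series, each with the same radiative resistance, so the flux falls to 1/(N+1) of its unshielded value.

ratio ≈ 0.500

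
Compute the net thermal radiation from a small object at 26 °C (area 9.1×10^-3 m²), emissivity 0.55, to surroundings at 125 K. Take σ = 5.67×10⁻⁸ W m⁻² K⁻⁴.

Q ≈ 2.20 W

Convert: 26 °C = 299 K.
Q = εσA(T⁴ − T_s⁴). T⁴ − T_s⁴ = (299)⁴ − (125)⁴ = 7.99×10^9 − 2.44×10^8 = 7.75×10^9 K⁴.
Q = 0.55 × 5.67×10⁻⁸ × 9.10×10^-3 × 7.75×10^9 = 2.20 W.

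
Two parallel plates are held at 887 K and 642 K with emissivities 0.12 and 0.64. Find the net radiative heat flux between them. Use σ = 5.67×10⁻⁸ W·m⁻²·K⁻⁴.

q ≈ 2860 W/m²

For two large parallel gray plates, q = σ(T₁⁴ − T₂⁴) / (1/ε₁ + 1/ε₂ − 1).
1/ε₁ + 1/ε₂ − 1 = 1/0.12 + 1/0.64 − 1 = 8.896.
T₁⁴ − T₂⁴ = 6.19×10^11 − 1.70×10^11 = 4.49×10^11 K⁴.
q = 5.67×10⁻⁸ × 4.49×10^11 / 8.896 = 2860 W/m².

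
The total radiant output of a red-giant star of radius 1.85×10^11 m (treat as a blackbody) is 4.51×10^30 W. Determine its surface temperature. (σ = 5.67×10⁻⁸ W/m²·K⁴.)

T ≈ 3690 K

A = 4πr² = 4π × (1.85×10^11)² = 4.30×10^23 m².
From P = σAT⁴, T = (P / σA)^(1/4) = (4.51×10^30 / (5.67×10⁻⁸ × 4.30×10^23))^(1/4).
T = (1.85×10^14)^(1/4) = 3690 K.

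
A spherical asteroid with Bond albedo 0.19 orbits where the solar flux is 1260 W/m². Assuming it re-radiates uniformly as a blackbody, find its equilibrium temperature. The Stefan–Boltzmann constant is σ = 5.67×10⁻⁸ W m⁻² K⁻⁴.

T ≈ 259 K

Power absorbed = (1−a)S·πR²; power emitted = 4πR²σT⁴. Equating and cancelling πR²:
T = ((1−a)S / 4σ)^(1/4) = (1020 / (4 × 5.67×10⁻⁸))^(1/4) = (4.50×10^9)^(1/4).
T = 259 K.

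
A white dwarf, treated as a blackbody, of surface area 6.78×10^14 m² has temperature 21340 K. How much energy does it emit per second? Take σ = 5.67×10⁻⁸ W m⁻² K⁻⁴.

P ≈ 7.97×10^24 W

P = σAT⁴ = 5.67×10⁻⁸ × 6.78×10^14 × (21340)⁴ = 5.67×10⁻⁸ × 6.78×10^14 × 2.07×10^17.
P = 7.97×10^24 W.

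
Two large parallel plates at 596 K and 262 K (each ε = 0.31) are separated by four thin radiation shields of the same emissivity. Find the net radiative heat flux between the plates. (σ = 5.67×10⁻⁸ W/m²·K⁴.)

Each of the 5 gaps contributes resistance (2/ε − 1) = 2/0.31 − 1 = 5.452; total = 27.26.
q = σ(T₁⁴ − T₂⁴) / 27.26 = 5.67×10⁻⁸ × 1.21×10^11 / 27.26 = 253 W/m².

q ≈ 253 W/m²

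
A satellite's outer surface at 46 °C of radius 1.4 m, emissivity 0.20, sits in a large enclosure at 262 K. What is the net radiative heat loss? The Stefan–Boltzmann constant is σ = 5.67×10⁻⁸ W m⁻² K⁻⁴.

Q ≈ 1580 W

A = 4πr² = 4π × (1.4)² = 24.6 m².
Convert: 46 °C = 319 K.
Q = εσA(T⁴ − T_s⁴). T⁴ − T_s⁴ = (319)⁴ − (262)⁴ = 1.04×10^10 − 4.71×10^9 = 5.64×10^9 K⁴.
Q = 0.20 × 5.67×10⁻⁸ × 24.6 × 5.64×10^9 = 1580 W.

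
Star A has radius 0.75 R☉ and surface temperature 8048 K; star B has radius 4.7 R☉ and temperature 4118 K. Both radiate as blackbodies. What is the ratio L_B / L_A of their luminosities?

L_B/L_A ≈ 2.69

L = 4πR²σT⁴ ∝ R²T⁴, so L_B/L_A = (4.7/0.75)² × (4118/8048)⁴ = 39.3 × 0.0685 = 2.69.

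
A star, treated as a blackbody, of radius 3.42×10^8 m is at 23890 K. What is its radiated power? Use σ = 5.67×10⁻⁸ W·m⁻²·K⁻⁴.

A = 4πr² = 4π × (3.42×10^8)² = 1.47×10^18 m².
P = σAT⁴ = 5.67×10⁻⁸ × 1.47×10^18 × (23890)⁴ = 5.67×10⁻⁸ × 1.47×10^18 × 3.26×10^17.
P = 2.71×10^28 W.

P ≈ 2.71×10^28 W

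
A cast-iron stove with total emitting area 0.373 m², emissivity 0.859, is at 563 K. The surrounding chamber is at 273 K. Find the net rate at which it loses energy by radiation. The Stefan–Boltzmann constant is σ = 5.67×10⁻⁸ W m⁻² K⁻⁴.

Q = εσA(T⁴ − T_s⁴). T⁴ − T_s⁴ = (563)⁴ − (273)⁴ = 1.00×10^11 − 5.55×10^9 = 9.49×10^10 K⁴.
Q = 0.859 × 5.67×10⁻⁸ × 0.373 × 9.49×10^10 = 1720 W.

Q ≈ 1720 W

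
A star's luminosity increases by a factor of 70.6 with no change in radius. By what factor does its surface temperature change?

factor ≈ 2.90

P ∝ T⁴ ⇒ T ∝ P^(1/4), so T scales by (70.6)^(1/4) = 2.90.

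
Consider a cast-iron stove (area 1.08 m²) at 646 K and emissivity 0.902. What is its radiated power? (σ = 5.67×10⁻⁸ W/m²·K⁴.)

P ≈ 9620 W

Stefan–Boltzmann: P = εσAT⁴ = 0.902 × 5.67×10⁻⁸ × 1.08 × (646)⁴ = 0.902 × 5.67×10⁻⁸ × 1.08 × 1.74×10^11.
P = 9620 W.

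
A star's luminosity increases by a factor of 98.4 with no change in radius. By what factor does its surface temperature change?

factor ≈ 3.15

P ∝ T⁴ ⇒ T ∝ P^(1/4), so T scales by (98.4)^(1/4) = 3.15.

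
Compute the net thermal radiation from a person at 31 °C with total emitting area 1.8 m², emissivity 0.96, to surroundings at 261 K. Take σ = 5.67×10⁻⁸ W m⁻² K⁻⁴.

Q ≈ 382 W

Convert: 31 °C = 304 K.
Q = εσA(T⁴ − T_s⁴). T⁴ − T_s⁴ = (304)⁴ − (261)⁴ = 8.54×10^9 − 4.64×10^9 = 3.90×10^9 K⁴.
Q = 0.96 × 5.67×10⁻⁸ × 1.80 × 3.90×10^9 = 382 W.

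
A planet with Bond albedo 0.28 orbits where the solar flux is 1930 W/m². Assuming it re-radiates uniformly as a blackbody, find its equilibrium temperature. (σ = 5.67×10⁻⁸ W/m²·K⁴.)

T ≈ 280 K

Power absorbed = (1−a)S·πR²; power emitted = 4πR²σT⁴. Equating and cancelling πR²:
T = ((1−a)S / 4σ)^(1/4) = (1390 / (4 × 5.67×10⁻⁸))^(1/4) = (6.13×10^9)^(1/4).
T = 280 K.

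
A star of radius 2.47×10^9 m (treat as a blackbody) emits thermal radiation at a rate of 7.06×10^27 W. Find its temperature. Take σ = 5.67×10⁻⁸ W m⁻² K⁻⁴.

T ≈ 6350 K

A = 4πr² = 4π × (2.47×10^9)² = 7.67×10^19 m².
From P = σAT⁴, T = (P / σA)^(1/4) = (7.06×10^27 / (5.67×10⁻⁸ × 7.67×10^19))^(1/4).
T = (1.62×10^15)^(1/4) = 6350 K.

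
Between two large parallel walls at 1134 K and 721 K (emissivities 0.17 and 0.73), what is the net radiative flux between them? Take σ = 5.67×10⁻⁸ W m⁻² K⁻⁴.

For two large parallel gray plates, q = σ(T₁⁴ − T₂⁴) / (1/ε₁ + 1/ε₂ − 1).
1/ε₁ + 1/ε₂ − 1 = 1/0.17 + 1/0.73 − 1 = 6.252.
T₁⁴ − T₂⁴ = 1.65×10^12 − 2.70×10^11 = 1.38×10^12 K⁴.
q = 5.67×10⁻⁸ × 1.38×10^12 / 6.252 = 12500 W/m².

q ≈ 12500 W/m²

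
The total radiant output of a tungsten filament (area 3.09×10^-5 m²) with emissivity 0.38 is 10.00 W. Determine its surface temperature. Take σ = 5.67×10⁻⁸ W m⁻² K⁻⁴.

From P = εσAT⁴, T = (P / εσA)^(1/4) = (10.0 / (0.38 × 5.67×10⁻⁸ × 3.09×10^-5))^(1/4).
T = (1.50×10^13)^(1/4) = 1970 K.

T ≈ 1970 K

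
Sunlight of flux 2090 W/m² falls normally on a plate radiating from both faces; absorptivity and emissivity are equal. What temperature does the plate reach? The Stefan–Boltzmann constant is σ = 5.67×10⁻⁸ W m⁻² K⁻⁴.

Absorbed flux αS = emitted flux 2εσT⁴ per unit area; with α = ε this gives T = (S/2σ)^(1/4).
T = (2090 / (2 × 5.67×10⁻⁸))^(1/4) = (1.84×10^10)^(1/4).
T = 368 K.

T ≈ 368 K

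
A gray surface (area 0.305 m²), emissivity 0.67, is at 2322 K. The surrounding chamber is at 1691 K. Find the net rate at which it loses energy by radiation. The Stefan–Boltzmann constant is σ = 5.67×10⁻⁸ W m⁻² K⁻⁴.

Q = εσA(T⁴ − T_s⁴). T⁴ − T_s⁴ = (2322)⁴ − (1691)⁴ = 2.91×10^13 − 8.18×10^12 = 2.09×10^13 K⁴.
Q = 0.67 × 5.67×10⁻⁸ × 0.305 × 2.09×10^13 = 2.42×10^5 W.

Q ≈ 2.42×10^5 W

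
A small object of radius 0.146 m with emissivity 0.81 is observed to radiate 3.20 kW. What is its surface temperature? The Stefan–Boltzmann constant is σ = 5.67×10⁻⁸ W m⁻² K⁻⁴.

T ≈ 714 K

A = 4πr² = 4π × (0.146)² = 0.268 m².
From P = εσAT⁴, T = (P / εσA)^(1/4) = (3200 / (0.81 × 5.67×10⁻⁸ × 0.268))^(1/4).
T = (2.60×10^11)^(1/4) = 714 K.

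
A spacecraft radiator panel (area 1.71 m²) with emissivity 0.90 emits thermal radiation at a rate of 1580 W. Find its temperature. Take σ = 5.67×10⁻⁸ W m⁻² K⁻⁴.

From P = εσAT⁴, T = (P / εσA)^(1/4) = (1580 / (0.90 × 5.67×10⁻⁸ × 1.71))^(1/4).
T = (1.81×10^10)^(1/4) = 367 K.

T ≈ 367 K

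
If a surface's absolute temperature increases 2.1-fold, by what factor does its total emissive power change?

P ∝ T⁴, so the power scales as (2.1)⁴ = 19.4.

factor ≈ 19.4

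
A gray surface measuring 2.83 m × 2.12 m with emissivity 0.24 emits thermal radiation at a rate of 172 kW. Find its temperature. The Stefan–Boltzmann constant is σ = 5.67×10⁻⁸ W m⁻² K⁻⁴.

A = 2.83 × 2.12 = 6.00 m².
From P = εσAT⁴, T = (P / εσA)^(1/4) = (1.72×10^5 / (0.24 × 5.67×10⁻⁸ × 6.00))^(1/4).
T = (2.11×10^12)^(1/4) = 1200 K.

T ≈ 1200 K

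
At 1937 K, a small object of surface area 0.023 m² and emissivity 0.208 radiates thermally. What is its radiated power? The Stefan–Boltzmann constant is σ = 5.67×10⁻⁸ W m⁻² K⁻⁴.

P ≈ 3820 W

P = εσAT⁴ = 0.208 × 5.67×10⁻⁸ × 0.0230 × (1937)⁴ = 0.208 × 5.67×10⁻⁸ × 0.0230 × 1.41×10^13.
P = 3820 W.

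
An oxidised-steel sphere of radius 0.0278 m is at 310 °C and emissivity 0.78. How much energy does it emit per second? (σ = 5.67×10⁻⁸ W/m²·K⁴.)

A = 4πr² = 4π × (0.0278)² = 9.71×10^-3 m².
310 °C = 583 K.
Stefan–Boltzmann: P = εσAT⁴ = 0.78 × 5.67×10⁻⁸ × 9.71×10^-3 × (583)⁴ = 0.78 × 5.67×10⁻⁸ × 9.71×10^-3 × 1.16×10^11.
P = 49.6 W.

P ≈ 49.6 W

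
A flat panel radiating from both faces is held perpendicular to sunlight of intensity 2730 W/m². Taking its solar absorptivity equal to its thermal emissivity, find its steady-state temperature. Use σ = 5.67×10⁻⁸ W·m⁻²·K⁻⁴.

T ≈ 394 K

Absorbed flux αS = emitted flux 2εσT⁴ per unit area; with α = ε this gives T = (S/2σ)^(1/4).
T = (2730 / (2 × 5.67×10⁻⁸))^(1/4) = (2.41×10^10)^(1/4).
T = 394 K.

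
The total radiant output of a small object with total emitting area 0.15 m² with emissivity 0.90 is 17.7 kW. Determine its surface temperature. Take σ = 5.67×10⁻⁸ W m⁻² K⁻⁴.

T ≈ 1230 K

From P = εσAT⁴, T = (P / εσA)^(1/4) = (17700 / (0.90 × 5.67×10⁻⁸ × 0.150))^(1/4).
T = (2.31×10^12)^(1/4) = 1230 K.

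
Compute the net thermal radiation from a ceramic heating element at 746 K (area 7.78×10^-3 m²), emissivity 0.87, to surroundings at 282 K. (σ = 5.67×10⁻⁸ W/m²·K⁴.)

Q = εσA(T⁴ − T_s⁴). T⁴ − T_s⁴ = (746)⁴ − (282)⁴ = 3.10×10^11 − 6.32×10^9 = 3.03×10^11 K⁴.
Q = 0.87 × 5.67×10⁻⁸ × 7.78×10^-3 × 3.03×10^11 = 116 W.

Q ≈ 116 W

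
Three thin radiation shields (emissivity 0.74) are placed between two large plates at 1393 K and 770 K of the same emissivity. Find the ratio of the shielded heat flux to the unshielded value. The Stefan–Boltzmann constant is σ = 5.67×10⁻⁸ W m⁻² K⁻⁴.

ratio ≈ 0.250

With N identical shields there are N+1 = 4 gaps in series, each with the same radiative resistance, so the flux falls to 1/(N+1) of its unshielded value.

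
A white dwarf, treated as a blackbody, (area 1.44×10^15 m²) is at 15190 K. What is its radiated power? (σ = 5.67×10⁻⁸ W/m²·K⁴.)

P ≈ 4.35×10^24 W

P = σAT⁴ = 5.67×10⁻⁸ × 1.44×10^15 × (15190)⁴ = 5.67×10⁻⁸ × 1.44×10^15 × 5.32×10^16.
P = 4.35×10^24 W.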